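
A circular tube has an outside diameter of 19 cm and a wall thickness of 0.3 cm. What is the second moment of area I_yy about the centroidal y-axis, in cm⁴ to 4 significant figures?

Split into non-overlapping primitives; take the origin at the lower-left of the bounding box.
Outer circle: ⌀19, A = 283.529 cm², x = 9.5 cm, Ī = 6397.12 cm⁴.
Bore (subtracted): ⌀18.4, A = 265.904 cm², x = 9.5 cm, Ī = 5626.54 cm⁴.
By symmetry the centroid is at mid-width, x̄ = 9.5 cm.
All pieces are centred on the centroidal y-axis, so I = ΣĪ (holes subtracted) = 770.58 cm⁴.

I_yy ≈ 770.6 cm⁴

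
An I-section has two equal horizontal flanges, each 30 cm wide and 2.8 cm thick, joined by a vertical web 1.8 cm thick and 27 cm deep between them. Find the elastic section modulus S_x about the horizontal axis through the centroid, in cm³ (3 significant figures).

S_x ≈ 2480 cm³

Split into non-overlapping primitives; take the origin at the lower-left of the bounding box.
Bottom flange: 30 × 2.8, A = 84 cm², y = 1.4 cm, Ī = 54.88 cm⁴.
Web: 1.8 × 27, A = 48.6 cm², y = 16.3 cm, Ī = 2952.5 cm⁴.
Top flange: 30 × 2.8, A = 84 cm², y = 31.2 cm, Ī = 54.88 cm⁴.
By symmetry the centroid is at mid-height, ȳ = 16.3 cm.
Transfer each piece to the horizontal axis through the centroid using Ī + A·d² with d = y − 16.3:
  bottom flange: d = -14.9 cm → contributes +18 704 cm⁴
  web: d = 0 cm → contributes +2952.5 cm⁴
  top flange: d = 14.9 cm → contributes +18 704 cm⁴
Total I = 40 360 cm⁴.
Extreme fibre distance c = 16.3 cm; S = I/c = 2476.1 cm³.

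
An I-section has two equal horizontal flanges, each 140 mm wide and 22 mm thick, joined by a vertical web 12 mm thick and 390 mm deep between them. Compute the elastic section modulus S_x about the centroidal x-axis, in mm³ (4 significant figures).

Split into non-overlapping primitives; take the origin at the lower-left of the bounding box.
Bottom flange: 140 × 22, A = 3 080 mm², y = 11 mm, Ī = 124 227 mm⁴.
Web: 12 × 390, A = 4 680 mm², y = 217 mm, Ī = 59 319 000 mm⁴.
Top flange: 140 × 22, A = 3 080 mm², y = 423 mm, Ī = 124 227 mm⁴.
By symmetry the centroid is at mid-height, ȳ = 217 mm.
Transfer each piece to the centroidal x-axis using Ī + A·d² with d = y − 217:
  bottom flange: d = -206 mm → contributes +130 827 107 mm⁴
  web: d = 0 mm → contributes +59 319 000 mm⁴
  top flange: d = 206 mm → contributes +130 827 107 mm⁴
Total I = 320 973 213 mm⁴.
Extreme fibre distance c = 217 mm; S = I/c = 1 479 139 mm³.

S_x ≈ 1.479 × 10⁶ mm³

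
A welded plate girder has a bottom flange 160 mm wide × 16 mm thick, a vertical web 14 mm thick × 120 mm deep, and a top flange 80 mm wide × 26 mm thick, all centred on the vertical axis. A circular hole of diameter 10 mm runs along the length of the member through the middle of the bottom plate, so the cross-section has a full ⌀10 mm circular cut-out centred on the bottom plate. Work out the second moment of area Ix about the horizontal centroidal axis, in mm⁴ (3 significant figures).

Decompose the section into non-overlapping parts with the origin at the bottom-left of its bounding rectangle.
Bottom plate: 160 × 16, A = 2 560 mm², y = 8 mm, Ī = 54 613 mm⁴.
Web plate: 14 × 120, A = 1 680 mm², y = 76 mm, Ī = 2 016 000 mm⁴.
Top plate: 80 × 26, A = 2 080 mm², y = 149 mm, Ī = 117 173 mm⁴.
Hole (subtracted): ⌀10, A = 78.54 mm², y = 8 mm, Ī = 490.87 mm⁴.
Centroid: ȳ = ΣA·y / ΣA = 73.292 mm.
Transfer each piece to the horizontal centroidal axis using Ī + A·d² with d = y − 73.292:
  bottom plate: d = -65.292 mm → contributes +10 968 147 mm⁴
  web plate: d = 2.7076 mm → contributes +2 028 316 mm⁴
  top plate: d = 75.708 mm → contributes +12 038 982 mm⁴
  hole: d = -65.292 mm → contributes −335 314 mm⁴
Total I = 24 700 131 mm⁴.

Ix ≈ 2.47 × 10⁷ mm⁴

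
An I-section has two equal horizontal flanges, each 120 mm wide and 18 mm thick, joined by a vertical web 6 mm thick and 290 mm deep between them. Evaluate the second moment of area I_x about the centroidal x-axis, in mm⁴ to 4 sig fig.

I_x ≈ 1.148 × 10⁸ mm⁴

Break the section into simple shapes (no overlaps), measuring from the bottom-left corner of the bounding box.
Bottom flange: 120 × 18, A = 2 160 mm², y = 9 mm, Ī = 58 320 mm⁴.
Web: 6 × 290, A = 1 740 mm², y = 163 mm, Ī = 12 194 500 mm⁴.
Top flange: 120 × 18, A = 2 160 mm², y = 317 mm, Ī = 58 320 mm⁴.
By symmetry the centroid is at mid-height, ȳ = 163 mm.
Transfer each piece to the centroidal x-axis using Ī + A·d² with d = y − 163:
  bottom flange: d = -154 mm → contributes +51 284 880 mm⁴
  web: d = 0 mm → contributes +12 194 500 mm⁴
  top flange: d = 154 mm → contributes +51 284 880 mm⁴
Total I = 114 764 260 mm⁴.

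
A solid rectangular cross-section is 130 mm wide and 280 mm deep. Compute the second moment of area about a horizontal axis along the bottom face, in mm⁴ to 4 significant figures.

The section: 130 × 280, A = 36 400 mm², y = 140 mm, Ī = 237 813 333 mm⁴.
Transfer it to a horizontal axis along the bottom face using Ī + A·d² with d = y − 0:
  the section: d = 140 mm → contributes +951 253 333 mm⁴
Total I = 951 253 333 mm⁴.

I_base ≈ 9.513 × 10⁸ mm⁴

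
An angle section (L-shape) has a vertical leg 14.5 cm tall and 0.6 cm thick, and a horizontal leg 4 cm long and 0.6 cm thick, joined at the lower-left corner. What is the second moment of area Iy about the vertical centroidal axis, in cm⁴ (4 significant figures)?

Iy ≈ 8.836 cm⁴

Decompose the section into non-overlapping parts with the origin at the bottom-left of its bounding rectangle.
Vertical leg: 0.6 × 14.5, A = 8.7 cm², x = 0.3 cm, Ī = 0.261 cm⁴.
Horizontal leg (remainder): 3.4 × 0.6, A = 2.04 cm², x = 2.3 cm, Ī = 1.9652 cm⁴.
Centroid: x̄ = ΣA·x / ΣA = 0.679888 cm.
Transfer each piece to the vertical centroidal axis using Ī + A·d² with d = x − 0.679888:
  vertical leg: d = -0.379888 cm → contributes +1.51654 cm⁴
  horizontal leg (remainder): d = 1.62011 cm → contributes +7.31971 cm⁴
Total I = 8.83626 cm⁴.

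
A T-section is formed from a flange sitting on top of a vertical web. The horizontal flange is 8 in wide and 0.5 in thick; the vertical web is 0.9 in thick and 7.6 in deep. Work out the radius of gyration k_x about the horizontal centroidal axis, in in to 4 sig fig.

Treat the section as a set of non-overlapping primitives; coordinates are from the bounding-box lower-left.
Flange: 8 × 0.5, A = 4 in², y = 7.85 in, Ī = 0.0833333 in⁴.
Web: 0.9 × 7.6, A = 6.84 in², y = 3.8 in, Ī = 32.9232 in⁴.
Centroid: ȳ = ΣA·y / ΣA = 5.29446 in.
Transfer each piece to the horizontal centroidal axis using Ī + A·d² with d = y − 5.29446:
  flange: d = 2.55554 in → contributes +26.2064 in⁴
  web: d = -1.49446 in → contributes +48.1998 in⁴
Total I = 74.4062 in⁴.
Radius of gyration: k = √(I/A) = √(74.4062 / 10.84) = 2.61993 in.

k_x ≈ 2.620 in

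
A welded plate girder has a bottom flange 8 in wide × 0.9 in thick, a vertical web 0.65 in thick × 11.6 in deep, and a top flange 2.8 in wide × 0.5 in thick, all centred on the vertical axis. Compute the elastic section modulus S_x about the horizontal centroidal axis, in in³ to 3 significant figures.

S_x ≈ 39.1 in³

Decompose the section into non-overlapping parts with the origin at the bottom-left of its bounding rectangle.
Bottom plate: 8 × 0.9, A = 7.2 in², y = 0.45 in, Ī = 0.486 in⁴.
Web plate: 0.65 × 11.6, A = 7.54 in², y = 6.7 in, Ī = 84.549 in⁴.
Top plate: 2.8 × 0.5, A = 1.4 in², y = 12.75 in, Ī = 0.029167 in⁴.
Centroid: ȳ = ΣA·y / ΣA = 4.4367 in.
Transfer each piece to the horizontal centroidal axis using Ī + A·d² with d = y − 4.4367:
  bottom plate: d = -3.9867 in → contributes +114.92 in⁴
  web plate: d = 2.2633 in → contributes +123.17 in⁴
  top plate: d = 8.3133 in → contributes +96.785 in⁴
Total I = 334.88 in⁴.
Extreme fibre distance c = 8.5633 in; S = I/c = 39.106 in³.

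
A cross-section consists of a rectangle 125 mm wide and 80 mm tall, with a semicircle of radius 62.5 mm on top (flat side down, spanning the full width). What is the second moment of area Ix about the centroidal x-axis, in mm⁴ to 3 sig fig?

Ix ≈ 2.38 × 10⁷ mm⁴

Split into non-overlapping primitives; take the origin at the lower-left of the bounding box.
Rectangular body: 125 × 80, A = 10 000 mm², y = 40 mm, Ī = 5 333 333 mm⁴.
Semicircular cap: semicircle r = 62.5, A = 6135.9 mm², y = 106.53 mm, Ī = 1 674 758 mm⁴.
Centroid: ȳ = ΣA·y / ΣA = 65.297 mm.
Transfer each piece to the centroidal x-axis using Ī + A·d² with d = y − 65.297:
  rectangular body: d = -25.297 mm → contributes +11 732 932 mm⁴
  semicircular cap: d = 41.228 mm → contributes +12 104 482 mm⁴
Total I = 23 837 414 mm⁴.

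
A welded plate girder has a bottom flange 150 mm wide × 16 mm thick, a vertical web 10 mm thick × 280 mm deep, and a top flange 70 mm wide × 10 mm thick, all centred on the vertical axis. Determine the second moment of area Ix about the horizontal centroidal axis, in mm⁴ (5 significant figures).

Split into non-overlapping primitives; take the origin at the lower-left of the bounding box.
Bottom plate: 150 × 16, A = 2 400 mm², y = 8 mm, Ī = 51 200 mm⁴.
Web plate: 10 × 280, A = 2 800 mm², y = 156 mm, Ī = 18 293 333 mm⁴.
Top plate: 70 × 10, A = 700 mm², y = 301 mm, Ī = 5833.333 mm⁴.
Centroid: ȳ = ΣA·y / ΣA = 113 mm.
Transfer each piece to the horizontal centroidal axis using Ī + A·d² with d = y − 113:
  bottom plate: d = -105 mm → contributes +26 511 200 mm⁴
  web plate: d = 43 mm → contributes +23 470 533 mm⁴
  top plate: d = 188 mm → contributes +24 746 633 mm⁴
Total I = 74 728 367 mm⁴.

Ix ≈ 7.4728 × 10⁷ mm⁴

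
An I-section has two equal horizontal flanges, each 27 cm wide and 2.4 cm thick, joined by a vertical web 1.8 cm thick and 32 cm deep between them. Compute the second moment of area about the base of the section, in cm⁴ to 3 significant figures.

I_base ≈ 1.07 × 10⁵ cm⁴

Treat the section as a set of non-overlapping primitives; coordinates are from the bounding-box lower-left.
Bottom flange: 27 × 2.4, A = 64.8 cm², y = 1.2 cm, Ī = 31.104 cm⁴.
Web: 1.8 × 32, A = 57.6 cm², y = 18.4 cm, Ī = 4915.2 cm⁴.
Top flange: 27 × 2.4, A = 64.8 cm², y = 35.6 cm, Ī = 31.104 cm⁴.
Transfer each piece to a horizontal axis along the bottom face using Ī + A·d² with d = y − 0:
  bottom flange: d = 1.2 cm → contributes +124.42 cm⁴
  web: d = 18.4 cm → contributes +24 416 cm⁴
  top flange: d = 35.6 cm → contributes +82 156 cm⁴
Total I = 106 697 cm⁴.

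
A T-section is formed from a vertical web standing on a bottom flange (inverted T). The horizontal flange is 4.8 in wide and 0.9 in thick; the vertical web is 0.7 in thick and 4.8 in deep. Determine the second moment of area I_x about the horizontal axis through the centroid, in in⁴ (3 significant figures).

Treat the section as a set of non-overlapping primitives; coordinates are from the bounding-box lower-left.
Flange: 4.8 × 0.9, A = 4.32 in², y = 0.45 in, Ī = 0.2916 in⁴.
Web: 0.7 × 4.8, A = 3.36 in², y = 3.3 in, Ī = 6.4512 in⁴.
Centroid: ȳ = ΣA·y / ΣA = 1.6969 in.
Transfer each piece to the horizontal axis through the centroid using Ī + A·d² with d = y − 1.6969:
  flange: d = -1.2469 in → contributes +7.0079 in⁴
  web: d = 1.6031 in → contributes +15.086 in⁴
Total I = 22.094 in⁴.

I_x ≈ 22.1 in⁴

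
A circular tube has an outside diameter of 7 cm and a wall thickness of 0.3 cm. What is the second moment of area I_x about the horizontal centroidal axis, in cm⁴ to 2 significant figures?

I_x ≈ 36 cm⁴

Split into non-overlapping primitives; take the origin at the lower-left of the bounding box.
Outer circle: ⌀7, A = 38.48 cm², y = 3.5 cm, Ī = 117.9 cm⁴.
Bore (subtracted): ⌀6.4, A = 32.17 cm², y = 3.5 cm, Ī = 82.35 cm⁴.
By symmetry the centroid is at mid-height, ȳ = 3.5 cm.
All pieces are centred on the horizontal centroidal axis, so I = ΣĪ (holes subtracted) = 35.5 cm⁴.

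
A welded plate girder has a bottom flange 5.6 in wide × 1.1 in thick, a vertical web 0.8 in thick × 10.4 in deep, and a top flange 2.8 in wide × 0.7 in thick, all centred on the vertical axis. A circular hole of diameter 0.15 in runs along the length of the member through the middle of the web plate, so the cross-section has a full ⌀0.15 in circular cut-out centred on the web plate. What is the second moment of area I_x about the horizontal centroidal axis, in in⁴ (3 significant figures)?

I_x ≈ 303 in⁴

Treat the section as a set of non-overlapping primitives; coordinates are from the bounding-box lower-left.
Bottom plate: 5.6 × 1.1, A = 6.16 in², y = 0.55 in, Ī = 0.62113 in⁴.
Web plate: 0.8 × 10.4, A = 8.32 in², y = 6.3 in, Ī = 74.991 in⁴.
Top plate: 2.8 × 0.7, A = 1.96 in², y = 11.85 in, Ī = 0.080033 in⁴.
Hole (subtracted): ⌀0.15, A = 0.017671 in², y = 6.3 in, Ī = 0.00002485 in⁴.
Centroid: ȳ = ΣA·y / ΣA = 4.8056 in.
Transfer each piece to the horizontal centroidal axis using Ī + A·d² with d = y − 4.8056:
  bottom plate: d = -4.2556 in → contributes +112.18 in⁴
  web plate: d = 1.4944 in → contributes +93.572 in⁴
  top plate: d = 7.0444 in → contributes +97.343 in⁴
  hole: d = 1.4944 in → contributes −0.039491 in⁴
Total I = 303.05 in⁴.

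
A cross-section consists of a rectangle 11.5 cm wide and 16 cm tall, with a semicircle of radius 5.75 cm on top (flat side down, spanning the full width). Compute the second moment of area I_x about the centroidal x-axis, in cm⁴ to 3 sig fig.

I_x ≈ 8460 cm⁴

Split into non-overlapping primitives; take the origin at the lower-left of the bounding box.
Rectangular body: 11.5 × 16, A = 184 cm², y = 8 cm, Ī = 3925.3 cm⁴.
Semicircular cap: semicircle r = 5.75, A = 51.934 cm², y = 18.44 cm, Ī = 119.98 cm⁴.
Centroid: ȳ = ΣA·y / ΣA = 10.298 cm.
Transfer each piece to the centroidal x-axis using Ī + A·d² with d = y − 10.298:
  rectangular body: d = -2.2982 cm → contributes +4897.1 cm⁴
  semicircular cap: d = 8.1422 cm → contributes +3 563 cm⁴
Total I = 8460.1 cm⁴.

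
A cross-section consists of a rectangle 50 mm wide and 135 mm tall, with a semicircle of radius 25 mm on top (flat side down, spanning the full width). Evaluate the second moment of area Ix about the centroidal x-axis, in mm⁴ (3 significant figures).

Ix ≈ 1.55 × 10⁷ mm⁴

Decompose the section into non-overlapping parts with the origin at the bottom-left of its bounding rectangle.
Rectangular body: 50 × 135, A = 6 750 mm², y = 67.5 mm, Ī = 10 251 563 mm⁴.
Semicircular cap: semicircle r = 25, A = 981.75 mm², y = 145.61 mm, Ī = 42 874 mm⁴.
Centroid: ȳ = ΣA·y / ΣA = 77.418 mm.
Transfer each piece to the centroidal x-axis using Ī + A·d² with d = y − 77.418:
  rectangular body: d = -9.9182 mm → contributes +10 915 558 mm⁴
  semicircular cap: d = 68.192 mm → contributes +4 608 171 mm⁴
Total I = 15 523 729 mm⁴.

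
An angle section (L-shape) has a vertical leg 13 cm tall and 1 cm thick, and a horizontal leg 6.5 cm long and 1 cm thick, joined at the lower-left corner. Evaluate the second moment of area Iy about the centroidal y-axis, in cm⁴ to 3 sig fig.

Split into non-overlapping primitives; take the origin at the lower-left of the bounding box.
Vertical leg: 1 × 13, A = 13 cm², x = 0.5 cm, Ī = 1.0833 cm⁴.
Horizontal leg (remainder): 5.5 × 1, A = 5.5 cm², x = 3.75 cm, Ī = 13.865 cm⁴.
Centroid: x̄ = ΣA·x / ΣA = 1.4662 cm.
Transfer each piece to the centroidal y-axis using Ī + A·d² with d = x − 1.4662:
  vertical leg: d = -0.96622 cm → contributes +13.22 cm⁴
  horizontal leg (remainder): d = 2.2838 cm → contributes +42.551 cm⁴
Total I = 55.771 cm⁴.

Iy ≈ 55.8 cm⁴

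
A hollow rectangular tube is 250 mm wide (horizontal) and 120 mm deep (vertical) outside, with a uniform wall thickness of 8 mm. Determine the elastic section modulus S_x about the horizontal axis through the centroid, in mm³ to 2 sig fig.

S_x ≈ 2.3 × 10⁵ mm³

Treat the section as a set of non-overlapping primitives; coordinates are from the bounding-box lower-left.
Outer rectangle: 250 × 120, A = 30 000 mm², y = 60 mm, Ī = 36 000 000 mm⁴.
Inner void (subtracted): 234 × 104, A = 24 336 mm², y = 60 mm, Ī = 21 934 848 mm⁴.
By symmetry the centroid is at mid-height, ȳ = 60 mm.
All pieces are centred on the horizontal axis through the centroid, so I = ΣĪ (holes subtracted) = 14 065 152 mm⁴.
Extreme fibre distance c = 60 mm; S = I/c = 234 419 mm³.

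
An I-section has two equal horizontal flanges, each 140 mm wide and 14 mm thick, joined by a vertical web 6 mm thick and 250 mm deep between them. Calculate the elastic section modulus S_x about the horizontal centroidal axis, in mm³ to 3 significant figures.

Treat the section as a set of non-overlapping primitives; coordinates are from the bounding-box lower-left.
Bottom flange: 140 × 14, A = 1 960 mm², y = 7 mm, Ī = 32 013 mm⁴.
Web: 6 × 250, A = 1 500 mm², y = 139 mm, Ī = 7 812 500 mm⁴.
Top flange: 140 × 14, A = 1 960 mm², y = 271 mm, Ī = 32 013 mm⁴.
By symmetry the centroid is at mid-height, ȳ = 139 mm.
Transfer each piece to the horizontal centroidal axis using Ī + A·d² with d = y − 139:
  bottom flange: d = -132 mm → contributes +34 183 053 mm⁴
  web: d = 0 mm → contributes +7 812 500 mm⁴
  top flange: d = 132 mm → contributes +34 183 053 mm⁴
Total I = 76 178 607 mm⁴.
Extreme fibre distance c = 139 mm; S = I/c = 548 048 mm³.

S_x ≈ 5.48 × 10⁵ mm³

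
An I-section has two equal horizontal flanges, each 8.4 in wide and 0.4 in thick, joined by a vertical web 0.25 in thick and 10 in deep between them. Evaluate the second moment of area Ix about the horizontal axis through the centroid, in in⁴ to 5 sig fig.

Treat the section as a set of non-overlapping primitives; coordinates are from the bounding-box lower-left.
Bottom flange: 8.4 × 0.4, A = 3.36 in², y = 0.2 in, Ī = 0.0448 in⁴.
Web: 0.25 × 10, A = 2.5 in², y = 5.4 in, Ī = 20.83333 in⁴.
Top flange: 8.4 × 0.4, A = 3.36 in², y = 10.6 in, Ī = 0.0448 in⁴.
By symmetry the centroid is at mid-height, ȳ = 5.4 in.
Transfer each piece to the horizontal axis through the centroid using Ī + A·d² with d = y − 5.4:
  bottom flange: d = -5.2 in → contributes +90.8992 in⁴
  web: d = 0 in → contributes +20.83333 in⁴
  top flange: d = 5.2 in → contributes +90.8992 in⁴
Total I = 202.6317 in⁴.

Ix ≈ 202.63 in⁴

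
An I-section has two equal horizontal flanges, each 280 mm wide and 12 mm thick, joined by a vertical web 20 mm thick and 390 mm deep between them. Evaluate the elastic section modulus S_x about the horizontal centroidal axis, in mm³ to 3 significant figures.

S_x ≈ 1.79 × 10⁶ mm³

Split into non-overlapping primitives; take the origin at the lower-left of the bounding box.
Bottom flange: 280 × 12, A = 3 360 mm², y = 6 mm, Ī = 40 320 mm⁴.
Web: 20 × 390, A = 7 800 mm², y = 207 mm, Ī = 98 865 000 mm⁴.
Top flange: 280 × 12, A = 3 360 mm², y = 408 mm, Ī = 40 320 mm⁴.
By symmetry the centroid is at mid-height, ȳ = 207 mm.
Transfer each piece to the horizontal centroidal axis using Ī + A·d² with d = y − 207:
  bottom flange: d = -201 mm → contributes +135 787 680 mm⁴
  web: d = 0 mm → contributes +98 865 000 mm⁴
  top flange: d = 201 mm → contributes +135 787 680 mm⁴
Total I = 370 440 360 mm⁴.
Extreme fibre distance c = 207 mm; S = I/c = 1 789 567 mm³.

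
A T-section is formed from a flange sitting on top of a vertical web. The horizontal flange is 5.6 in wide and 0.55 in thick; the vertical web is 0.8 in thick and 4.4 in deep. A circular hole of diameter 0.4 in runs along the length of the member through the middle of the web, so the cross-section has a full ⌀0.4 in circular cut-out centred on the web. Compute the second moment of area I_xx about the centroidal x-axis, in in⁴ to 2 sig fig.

I_xx ≈ 16 in⁴

Split into non-overlapping primitives; take the origin at the lower-left of the bounding box.
Flange: 5.6 × 0.55, A = 3.08 in², y = 4.675 in, Ī = 0.07764 in⁴.
Web: 0.8 × 4.4, A = 3.52 in², y = 2.2 in, Ī = 5.679 in⁴.
Hole (subtracted): ⌀0.4, A = 0.1257 in², y = 2.2 in, Ī = 0.001257 in⁴.
Centroid: ȳ = ΣA·y / ΣA = 3.377 in.
Transfer each piece to the centroidal x-axis using Ī + A·d² with d = y − 3.377:
  flange: d = 1.298 in → contributes +5.263 in⁴
  web: d = -1.177 in → contributes +10.56 in⁴
  hole: d = -1.177 in → contributes −0.1755 in⁴
Total I = 15.65 in⁴.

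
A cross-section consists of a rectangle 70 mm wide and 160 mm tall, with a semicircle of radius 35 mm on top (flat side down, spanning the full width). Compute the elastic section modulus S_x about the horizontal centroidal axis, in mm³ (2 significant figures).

S_x ≈ 3.8 × 10⁵ mm³

Split into non-overlapping primitives; take the origin at the lower-left of the bounding box.
Rectangular body: 70 × 160, A = 11 200 mm², y = 80 mm, Ī = 23 893 333 mm⁴.
Semicircular cap: semicircle r = 35, A = 1 924 mm², y = 174.9 mm, Ī = 164 704 mm⁴.
Centroid: ȳ = ΣA·y / ΣA = 93.91 mm.
Transfer each piece to the horizontal centroidal axis using Ī + A·d² with d = y − 93.91:
  rectangular body: d = -13.91 mm → contributes +26 059 531 mm⁴
  semicircular cap: d = 80.95 mm → contributes +12 773 110 mm⁴
Total I = 38 832 641 mm⁴.
Extreme fibre distance c = 101.1 mm; S = I/c = 384 129 mm³.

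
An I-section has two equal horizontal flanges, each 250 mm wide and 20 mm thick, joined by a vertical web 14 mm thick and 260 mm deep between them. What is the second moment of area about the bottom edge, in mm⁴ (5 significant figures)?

Break the section into simple shapes (no overlaps), measuring from the bottom-left corner of the bounding box.
Bottom flange: 250 × 20, A = 5 000 mm², y = 10 mm, Ī = 166666.7 mm⁴.
Web: 14 × 260, A = 3 640 mm², y = 150 mm, Ī = 20 505 333 mm⁴.
Top flange: 250 × 20, A = 5 000 mm², y = 290 mm, Ī = 166666.7 mm⁴.
Transfer each piece to the base of the section using Ī + A·d² with d = y − 0:
  bottom flange: d = 10 mm → contributes +666666.7 mm⁴
  web: d = 150 mm → contributes +102 405 333 mm⁴
  top flange: d = 290 mm → contributes +420 666 667 mm⁴
Total I = 523 738 667 mm⁴.

I_base ≈ 5.2374 × 10⁸ mm⁴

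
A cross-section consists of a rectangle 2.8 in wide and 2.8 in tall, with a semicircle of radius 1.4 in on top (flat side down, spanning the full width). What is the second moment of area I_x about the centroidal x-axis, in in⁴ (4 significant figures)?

Decompose the section into non-overlapping parts with the origin at the bottom-left of its bounding rectangle.
Rectangular body: 2.8 × 2.8, A = 7.84 in², y = 1.4 in, Ī = 5.12213 in⁴.
Semicircular cap: semicircle r = 1.4, A = 3.07876 in², y = 3.39418 in, Ī = 0.421642 in⁴.
Centroid: ȳ = ΣA·y / ΣA = 1.9623 in.
Transfer each piece to the centroidal x-axis using Ī + A·d² with d = y − 1.9623:
  rectangular body: d = -0.562298 in → contributes +7.60098 in⁴
  semicircular cap: d = 1.43188 in → contributes +6.73397 in⁴
Total I = 14.3349 in⁴.

I_x ≈ 14.33 in⁴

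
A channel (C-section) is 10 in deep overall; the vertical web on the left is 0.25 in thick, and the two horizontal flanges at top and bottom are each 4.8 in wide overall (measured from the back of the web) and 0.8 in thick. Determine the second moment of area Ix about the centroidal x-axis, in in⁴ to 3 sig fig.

Ix ≈ 175 in⁴

Break the section into simple shapes (no overlaps), measuring from the bottom-left corner of the bounding box.
Web: 0.25 × 10, A = 2.5 in², y = 5 in, Ī = 20.833 in⁴.
Top flange (beyond web): 4.55 × 0.8, A = 3.64 in², y = 9.6 in, Ī = 0.19413 in⁴.
Bottom flange (beyond web): 4.55 × 0.8, A = 3.64 in², y = 0.4 in, Ī = 0.19413 in⁴.
By symmetry the centroid is at mid-height, ȳ = 5 in.
Transfer each piece to the centroidal x-axis using Ī + A·d² with d = y − 5:
  web: d = 0 in → contributes +20.833 in⁴
  top flange (beyond web): d = 4.6 in → contributes +77.217 in⁴
  bottom flange (beyond web): d = -4.6 in → contributes +77.217 in⁴
Total I = 175.27 in⁴.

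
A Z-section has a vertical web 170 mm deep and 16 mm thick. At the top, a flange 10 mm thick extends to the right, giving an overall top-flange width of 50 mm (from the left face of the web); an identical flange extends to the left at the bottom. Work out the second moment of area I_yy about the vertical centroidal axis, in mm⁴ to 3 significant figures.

I_yy ≈ 5.49 × 10⁵ mm⁴

Treat the section as a set of non-overlapping primitives; coordinates are from the bounding-box lower-left.
Web: 16 × 170, A = 2 720 mm², x = 42 mm, Ī = 58 027 mm⁴.
Top flange (beyond web): 34 × 10, A = 340 mm², x = 67 mm, Ī = 32 753 mm⁴.
Bottom flange (beyond web): 34 × 10, A = 340 mm², x = 17 mm, Ī = 32 753 mm⁴.
Centroid: x̄ = ΣA·x / ΣA = 42 mm.
Transfer each piece to the vertical centroidal axis using Ī + A·d² with d = x − 42:
  web: d = 0 mm → contributes +58 027 mm⁴
  top flange (beyond web): d = 25 mm → contributes +245 253 mm⁴
  bottom flange (beyond web): d = -25 mm → contributes +245 253 mm⁴
Total I = 548 533 mm⁴.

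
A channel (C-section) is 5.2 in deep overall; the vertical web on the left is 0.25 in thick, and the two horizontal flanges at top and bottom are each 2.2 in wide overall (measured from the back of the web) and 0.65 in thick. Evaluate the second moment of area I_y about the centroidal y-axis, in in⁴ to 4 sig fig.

Split into non-overlapping primitives; take the origin at the lower-left of the bounding box.
Web: 0.25 × 5.2, A = 1.3 in², x = 0.125 in, Ī = 0.00677083 in⁴.
Top flange (beyond web): 1.95 × 0.65, A = 1.2675 in², x = 1.225 in, Ī = 0.401639 in⁴.
Bottom flange (beyond web): 1.95 × 0.65, A = 1.2675 in², x = 1.225 in, Ī = 0.401639 in⁴.
Centroid: x̄ = ΣA·x / ΣA = 0.852119 in.
Transfer each piece to the centroidal y-axis using Ī + A·d² with d = x − 0.852119:
  web: d = -0.727119 in → contributes +0.694083 in⁴
  top flange (beyond web): d = 0.372881 in → contributes +0.577873 in⁴
  bottom flange (beyond web): d = 0.372881 in → contributes +0.577873 in⁴
Total I = 1.84983 in⁴.

I_y ≈ 1.850 in⁴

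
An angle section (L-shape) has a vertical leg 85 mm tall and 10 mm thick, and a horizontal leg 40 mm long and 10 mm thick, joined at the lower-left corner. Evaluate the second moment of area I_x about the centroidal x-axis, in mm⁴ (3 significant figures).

I_x ≈ 8.26 × 10⁵ mm⁴

Decompose the section into non-overlapping parts with the origin at the bottom-left of its bounding rectangle.
Vertical leg: 10 × 85, A = 850 mm², y = 42.5 mm, Ī = 511 771 mm⁴.
Horizontal leg (remainder): 30 × 10, A = 300 mm², y = 5 mm, Ī = 2 500 mm⁴.
Centroid: ȳ = ΣA·y / ΣA = 32.717 mm.
Transfer each piece to the centroidal x-axis using Ī + A·d² with d = y − 32.717:
  vertical leg: d = 9.7826 mm → contributes +593 115 mm⁴
  horizontal leg (remainder): d = -27.717 mm → contributes +232 976 mm⁴
Total I = 826 091 mm⁴.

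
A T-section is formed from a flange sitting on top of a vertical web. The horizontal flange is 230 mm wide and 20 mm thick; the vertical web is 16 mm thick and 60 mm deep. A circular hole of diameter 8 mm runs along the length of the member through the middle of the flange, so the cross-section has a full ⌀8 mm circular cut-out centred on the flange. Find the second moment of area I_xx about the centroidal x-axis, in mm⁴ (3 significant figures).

Treat the section as a set of non-overlapping primitives; coordinates are from the bounding-box lower-left.
Flange: 230 × 20, A = 4 600 mm², y = 70 mm, Ī = 153 333 mm⁴.
Web: 16 × 60, A = 960 mm², y = 30 mm, Ī = 288 000 mm⁴.
Hole (subtracted): ⌀8, A = 50.265 mm², y = 70 mm, Ī = 201.06 mm⁴.
Centroid: ȳ = ΣA·y / ΣA = 63.031 mm.
Transfer each piece to the centroidal x-axis using Ī + A·d² with d = y − 63.031:
  flange: d = 6.9695 mm → contributes +376 772 mm⁴
  web: d = -33.031 mm → contributes +1 335 374 mm⁴
  hole: d = 6.9695 mm → contributes −2642.6 mm⁴
Total I = 1 709 504 mm⁴.

I_xx ≈ 1.71 × 10⁶ mm⁴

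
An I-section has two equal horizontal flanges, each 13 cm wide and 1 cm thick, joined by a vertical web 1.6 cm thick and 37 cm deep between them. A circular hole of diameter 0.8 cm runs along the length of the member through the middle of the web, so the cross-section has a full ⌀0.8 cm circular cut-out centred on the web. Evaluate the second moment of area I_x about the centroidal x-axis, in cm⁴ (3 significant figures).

Split into non-overlapping primitives; take the origin at the lower-left of the bounding box.
Bottom flange: 13 × 1, A = 13 cm², y = 0.5 cm, Ī = 1.0833 cm⁴.
Web: 1.6 × 37, A = 59.2 cm², y = 19.5 cm, Ī = 6753.7 cm⁴.
Top flange: 13 × 1, A = 13 cm², y = 38.5 cm, Ī = 1.0833 cm⁴.
Hole (subtracted): ⌀0.8, A = 0.50265 cm², y = 19.5 cm, Ī = 0.020106 cm⁴.
By symmetry the centroid is at mid-height, ȳ = 19.5 cm.
Transfer each piece to the centroidal x-axis using Ī + A·d² with d = y − 19.5:
  bottom flange: d = -19 cm → contributes +4694.1 cm⁴
  web: d = 0 cm → contributes +6753.7 cm⁴
  top flange: d = 19 cm → contributes +4694.1 cm⁴
  hole: d = 0 cm → contributes −0.020106 cm⁴
Total I = 16 142 cm⁴.

I_x ≈ 1.61 × 10⁴ cm⁴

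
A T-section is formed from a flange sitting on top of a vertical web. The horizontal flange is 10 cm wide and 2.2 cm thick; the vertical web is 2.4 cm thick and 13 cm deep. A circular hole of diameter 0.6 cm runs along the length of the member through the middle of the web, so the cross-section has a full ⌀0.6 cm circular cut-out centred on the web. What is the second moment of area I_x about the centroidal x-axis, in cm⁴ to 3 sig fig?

I_x ≈ 1190 cm⁴

Decompose the section into non-overlapping parts with the origin at the bottom-left of its bounding rectangle.
Flange: 10 × 2.2, A = 22 cm², y = 14.1 cm, Ī = 8.8733 cm⁴.
Web: 2.4 × 13, A = 31.2 cm², y = 6.5 cm, Ī = 439.4 cm⁴.
Hole (subtracted): ⌀0.6, A = 0.28274 cm², y = 6.5 cm, Ī = 0.0063617 cm⁴.
Centroid: ȳ = ΣA·y / ΣA = 9.6596 cm.
Transfer each piece to the centroidal x-axis using Ī + A·d² with d = y − 9.6596:
  flange: d = 4.4404 cm → contributes +442.64 cm⁴
  web: d = -3.1596 cm → contributes +750.88 cm⁴
  hole: d = -3.1596 cm → contributes −2.8291 cm⁴
Total I = 1190.7 cm⁴.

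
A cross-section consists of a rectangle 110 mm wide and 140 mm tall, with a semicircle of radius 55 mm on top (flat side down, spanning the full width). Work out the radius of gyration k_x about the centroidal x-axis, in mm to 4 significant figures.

Break the section into simple shapes (no overlaps), measuring from the bottom-left corner of the bounding box.
Rectangular body: 110 × 140, A = 15 400 mm², y = 70 mm, Ī = 25 153 333 mm⁴.
Semicircular cap: semicircle r = 55, A = 4751.66 mm², y = 163.343 mm, Ī = 1 004 345 mm⁴.
Centroid: ȳ = ΣA·y / ΣA = 92.0097 mm.
Transfer each piece to the centroidal x-axis using Ī + A·d² with d = y − 92.0097:
  rectangular body: d = -22.0097 mm → contributes +32 613 535 mm⁴
  semicircular cap: d = 71.333 mm → contributes +25 182 660 mm⁴
Total I = 57 796 196 mm⁴.
Radius of gyration: k = √(I/A) = √(57 796 196 / 20151.7) = 53.5543 mm.

k_x ≈ 53.55 mm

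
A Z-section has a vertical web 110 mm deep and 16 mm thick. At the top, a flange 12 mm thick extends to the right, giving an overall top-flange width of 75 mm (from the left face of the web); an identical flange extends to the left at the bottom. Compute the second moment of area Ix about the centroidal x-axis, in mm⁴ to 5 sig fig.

Ix ≈ 5.1915 × 10⁶ mm⁴

Split into non-overlapping primitives; take the origin at the lower-left of the bounding box.
Web: 16 × 110, A = 1 760 mm², y = 55 mm, Ī = 1 774 667 mm⁴.
Top flange (beyond web): 59 × 12, A = 708 mm², y = 104 mm, Ī = 8 496 mm⁴.
Bottom flange (beyond web): 59 × 12, A = 708 mm², y = 6 mm, Ī = 8 496 mm⁴.
Centroid: ȳ = ΣA·y / ΣA = 55 mm.
Transfer each piece to the centroidal x-axis using Ī + A·d² with d = y − 55:
  web: d = 0 mm → contributes +1 774 667 mm⁴
  top flange (beyond web): d = 49 mm → contributes +1 708 404 mm⁴
  bottom flange (beyond web): d = -49 mm → contributes +1 708 404 mm⁴
Total I = 5 191 475 mm⁴.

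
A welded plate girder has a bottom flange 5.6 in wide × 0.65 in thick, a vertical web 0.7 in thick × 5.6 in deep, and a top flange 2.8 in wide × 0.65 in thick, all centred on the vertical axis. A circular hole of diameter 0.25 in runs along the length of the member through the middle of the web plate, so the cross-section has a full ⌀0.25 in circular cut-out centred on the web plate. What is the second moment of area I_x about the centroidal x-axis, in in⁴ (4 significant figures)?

Decompose the section into non-overlapping parts with the origin at the bottom-left of its bounding rectangle.
Bottom plate: 5.6 × 0.65, A = 3.64 in², y = 0.325 in, Ī = 0.128158 in⁴.
Web plate: 0.7 × 5.6, A = 3.92 in², y = 3.45 in, Ī = 10.2443 in⁴.
Top plate: 2.8 × 0.65, A = 1.82 in², y = 6.575 in, Ī = 0.0640792 in⁴.
Hole (subtracted): ⌀0.25, A = 0.0490874 in², y = 3.45 in, Ī = 0.000191748 in⁴.
Centroid: ȳ = ΣA·y / ΣA = 2.84047 in.
Transfer each piece to the centroidal x-axis using Ī + A·d² with d = y − 2.84047:
  bottom plate: d = -2.51547 in → contributes +23.1605 in⁴
  web plate: d = 0.609533 in → contributes +11.7007 in⁴
  top plate: d = 3.73453 in → contributes +25.4471 in⁴
  hole: d = 0.609533 in → contributes −0.0184292 in⁴
Total I = 60.2899 in⁴.

I_x ≈ 60.29 in⁴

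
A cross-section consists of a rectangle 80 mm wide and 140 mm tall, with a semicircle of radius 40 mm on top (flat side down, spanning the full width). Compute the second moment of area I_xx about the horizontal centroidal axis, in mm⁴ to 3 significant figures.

I_xx ≈ 3.41 × 10⁷ mm⁴

Treat the section as a set of non-overlapping primitives; coordinates are from the bounding-box lower-left.
Rectangular body: 80 × 140, A = 11 200 mm², y = 70 mm, Ī = 18 293 333 mm⁴.
Semicircular cap: semicircle r = 40, A = 2513.3 mm², y = 156.98 mm, Ī = 280 978 mm⁴.
Centroid: ȳ = ΣA·y / ΣA = 85.94 mm.
Transfer each piece to the horizontal centroidal axis using Ī + A·d² with d = y − 85.94:
  rectangular body: d = -15.94 mm → contributes +21 139 233 mm⁴
  semicircular cap: d = 71.036 mm → contributes +12 963 269 mm⁴
Total I = 34 102 502 mm⁴.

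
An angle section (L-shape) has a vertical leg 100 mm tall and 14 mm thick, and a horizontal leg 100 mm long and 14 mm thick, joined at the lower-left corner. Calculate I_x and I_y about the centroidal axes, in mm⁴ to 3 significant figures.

Break the section into simple shapes (no overlaps), measuring from the bottom-left corner of the bounding box.
Vertical leg: 14 × 100, A = 1 400 mm², y = 50 mm, Ī = 1 166 667 mm⁴.
Horizontal leg (remainder): 86 × 14, A = 1 204 mm², y = 7 mm, Ī = 19 665 mm⁴.
Centroid: ȳ = ΣA·y / ΣA = 30.118 mm.
Transfer each piece to the centroidal x-axis using Ī + A·d² with d = y − 30.118:
  vertical leg: d = 19.882 mm → contributes +1 720 063 mm⁴
  horizontal leg (remainder): d = -23.118 mm → contributes +663 149 mm⁴
Total I = 2 383 212 mm⁴.
For the y-axis: x̄ = 30.118 mm.
Repeating about the centroidal y-axis gives I_y = 2 383 212 mm⁴.

I_x ≈ 2.38 × 10⁶ mm⁴, I_y ≈ 2.38 × 10⁶ mm⁴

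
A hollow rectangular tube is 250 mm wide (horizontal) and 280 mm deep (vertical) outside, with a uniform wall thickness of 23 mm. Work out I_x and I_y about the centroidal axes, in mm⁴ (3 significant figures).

I_x ≈ 2.40 × 10⁸ mm⁴, I_y ≈ 1.99 × 10⁸ mm⁴

Decompose the section into non-overlapping parts with the origin at the bottom-left of its bounding rectangle.
Outer rectangle: 250 × 280, A = 70 000 mm², y = 140 mm, Ī = 457 333 333 mm⁴.
Inner void (subtracted): 204 × 234, A = 47 736 mm², y = 140 mm, Ī = 217 819 368 mm⁴.
By symmetry the centroid is at mid-height, ȳ = 140 mm.
All pieces are centred on the centroidal x-axis, so I = ΣĪ (holes subtracted) = 239 513 965 mm⁴.
Repeating about the centroidal y-axis gives I_y = 199 034 885 mm⁴.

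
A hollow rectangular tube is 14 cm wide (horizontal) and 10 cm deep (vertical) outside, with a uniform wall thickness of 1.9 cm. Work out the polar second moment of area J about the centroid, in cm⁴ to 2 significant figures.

Treat the section as a set of non-overlapping primitives; coordinates are from the bounding-box lower-left.
Outer rectangle: 14 × 10, A = 140 cm², y = 5 cm, Ī = 1 167 cm⁴.
Inner void (subtracted): 10.2 × 6.2, A = 63.24 cm², y = 5 cm, Ī = 202.6 cm⁴.
By symmetry the centroid is at mid-height, ȳ = 5 cm.
All pieces are centred on the centroidal x-axis, so I = ΣĪ (holes subtracted) = 964.1 cm⁴.
Repeating about the centroidal y-axis gives I_y = 1 738 cm⁴.
Polar second moment: J = I_x + I_y = 2 702 cm⁴.

J ≈ 2700 cm⁴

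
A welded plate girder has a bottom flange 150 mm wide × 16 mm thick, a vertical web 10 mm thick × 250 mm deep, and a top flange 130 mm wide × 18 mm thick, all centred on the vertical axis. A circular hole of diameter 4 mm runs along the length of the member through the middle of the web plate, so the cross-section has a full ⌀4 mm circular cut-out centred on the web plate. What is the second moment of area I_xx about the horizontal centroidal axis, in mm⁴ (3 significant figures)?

Treat the section as a set of non-overlapping primitives; coordinates are from the bounding-box lower-left.
Bottom plate: 150 × 16, A = 2 400 mm², y = 8 mm, Ī = 51 200 mm⁴.
Web plate: 10 × 250, A = 2 500 mm², y = 141 mm, Ī = 13 020 833 mm⁴.
Top plate: 130 × 18, A = 2 340 mm², y = 275 mm, Ī = 63 180 mm⁴.
Hole (subtracted): ⌀4, A = 12.566 mm², y = 141 mm, Ī = 12.566 mm⁴.
Centroid: ȳ = ΣA·y / ΣA = 140.22 mm.
Transfer each piece to the horizontal centroidal axis using Ī + A·d² with d = y − 140.22:
  bottom plate: d = -132.22 mm → contributes +42 008 080 mm⁴
  web plate: d = 0.78036 mm → contributes +13 022 356 mm⁴
  top plate: d = 134.78 mm → contributes +42 571 024 mm⁴
  hole: d = 0.78036 mm → contributes −20.219 mm⁴
Total I = 97 601 440 mm⁴.

I_xx ≈ 9.76 × 10⁷ mm⁴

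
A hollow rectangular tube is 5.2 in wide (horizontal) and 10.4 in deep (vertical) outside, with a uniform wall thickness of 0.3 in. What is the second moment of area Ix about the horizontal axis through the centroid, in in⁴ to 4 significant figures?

Ix ≈ 126.7 in⁴

Split into non-overlapping primitives; take the origin at the lower-left of the bounding box.
Outer rectangle: 5.2 × 10.4, A = 54.08 in², y = 5.2 in, Ī = 487.441 in⁴.
Inner void (subtracted): 4.6 × 9.8, A = 45.08 in², y = 5.2 in, Ī = 360.79 in⁴.
By symmetry the centroid is at mid-height, ȳ = 5.2 in.
All pieces are centred on the horizontal axis through the centroid, so I = ΣĪ (holes subtracted) = 126.651 in⁴.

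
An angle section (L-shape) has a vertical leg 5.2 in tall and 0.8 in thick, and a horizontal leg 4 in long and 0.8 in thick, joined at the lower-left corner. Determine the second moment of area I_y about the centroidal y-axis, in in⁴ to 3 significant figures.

Decompose the section into non-overlapping parts with the origin at the bottom-left of its bounding rectangle.
Vertical leg: 0.8 × 5.2, A = 4.16 in², x = 0.4 in, Ī = 0.22187 in⁴.
Horizontal leg (remainder): 3.2 × 0.8, A = 2.56 in², x = 2.4 in, Ī = 2.1845 in⁴.
Centroid: x̄ = ΣA·x / ΣA = 1.1619 in.
Transfer each piece to the centroidal y-axis using Ī + A·d² with d = x − 1.1619:
  vertical leg: d = -0.7619 in → contributes +2.6367 in⁴
  horizontal leg (remainder): d = 1.2381 in → contributes +6.1087 in⁴
Total I = 8.7454 in⁴.

I_y ≈ 8.75 in⁴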